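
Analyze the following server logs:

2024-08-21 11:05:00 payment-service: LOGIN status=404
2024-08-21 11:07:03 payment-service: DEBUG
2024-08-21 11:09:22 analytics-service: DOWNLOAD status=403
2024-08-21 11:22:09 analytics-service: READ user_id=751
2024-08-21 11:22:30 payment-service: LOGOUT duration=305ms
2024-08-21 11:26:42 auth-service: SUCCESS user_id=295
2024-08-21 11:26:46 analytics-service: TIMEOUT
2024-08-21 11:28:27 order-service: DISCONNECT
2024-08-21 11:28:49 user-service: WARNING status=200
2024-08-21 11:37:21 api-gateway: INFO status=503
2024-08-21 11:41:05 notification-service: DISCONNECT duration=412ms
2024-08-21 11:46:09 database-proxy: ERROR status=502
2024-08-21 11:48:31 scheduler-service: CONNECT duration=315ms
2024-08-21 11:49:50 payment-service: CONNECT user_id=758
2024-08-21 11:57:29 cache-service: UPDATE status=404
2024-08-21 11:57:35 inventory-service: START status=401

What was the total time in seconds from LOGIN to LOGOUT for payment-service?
1050

To calculate state duration:

1. Find LOGIN event for payment-service: 2024-08-21 11:05:00
2. Find LOGOUT event for payment-service: 2024-08-21 11:22:30
3. Calculate duration: 2024-08-21 11:22:30 - 2024-08-21 11:05:00 = 1050 seconds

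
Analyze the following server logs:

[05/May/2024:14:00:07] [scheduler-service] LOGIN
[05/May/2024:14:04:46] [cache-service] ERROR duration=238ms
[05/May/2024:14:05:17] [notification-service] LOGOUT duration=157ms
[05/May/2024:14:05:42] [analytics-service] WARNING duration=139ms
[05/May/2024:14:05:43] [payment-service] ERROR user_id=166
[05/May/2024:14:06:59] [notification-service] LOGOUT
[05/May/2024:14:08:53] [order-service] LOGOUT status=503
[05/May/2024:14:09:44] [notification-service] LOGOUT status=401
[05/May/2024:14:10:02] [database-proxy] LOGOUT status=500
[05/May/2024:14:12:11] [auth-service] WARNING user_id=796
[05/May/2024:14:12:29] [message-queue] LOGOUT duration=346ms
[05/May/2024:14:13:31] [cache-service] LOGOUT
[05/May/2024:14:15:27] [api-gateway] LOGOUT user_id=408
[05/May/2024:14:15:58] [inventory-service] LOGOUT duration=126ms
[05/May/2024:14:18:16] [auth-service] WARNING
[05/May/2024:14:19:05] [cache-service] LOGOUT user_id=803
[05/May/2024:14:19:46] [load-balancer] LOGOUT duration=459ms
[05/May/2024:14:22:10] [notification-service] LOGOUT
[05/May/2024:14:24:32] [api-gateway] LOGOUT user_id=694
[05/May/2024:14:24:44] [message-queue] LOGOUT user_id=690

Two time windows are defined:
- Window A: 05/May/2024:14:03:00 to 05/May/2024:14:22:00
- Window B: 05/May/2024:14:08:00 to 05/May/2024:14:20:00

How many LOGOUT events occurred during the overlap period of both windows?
9

To find overlap events:

1. Window A: 05/May/2024:14:03:00 to 05/May/2024:14:22:00
2. Window B: 05/May/2024:14:08:00 to 05/May/2024:14:20:00
3. Overlap period: 05/May/2024:14:08:00 to 05/May/2024:14:20:00
4. Count LOGOUT events in overlap: 9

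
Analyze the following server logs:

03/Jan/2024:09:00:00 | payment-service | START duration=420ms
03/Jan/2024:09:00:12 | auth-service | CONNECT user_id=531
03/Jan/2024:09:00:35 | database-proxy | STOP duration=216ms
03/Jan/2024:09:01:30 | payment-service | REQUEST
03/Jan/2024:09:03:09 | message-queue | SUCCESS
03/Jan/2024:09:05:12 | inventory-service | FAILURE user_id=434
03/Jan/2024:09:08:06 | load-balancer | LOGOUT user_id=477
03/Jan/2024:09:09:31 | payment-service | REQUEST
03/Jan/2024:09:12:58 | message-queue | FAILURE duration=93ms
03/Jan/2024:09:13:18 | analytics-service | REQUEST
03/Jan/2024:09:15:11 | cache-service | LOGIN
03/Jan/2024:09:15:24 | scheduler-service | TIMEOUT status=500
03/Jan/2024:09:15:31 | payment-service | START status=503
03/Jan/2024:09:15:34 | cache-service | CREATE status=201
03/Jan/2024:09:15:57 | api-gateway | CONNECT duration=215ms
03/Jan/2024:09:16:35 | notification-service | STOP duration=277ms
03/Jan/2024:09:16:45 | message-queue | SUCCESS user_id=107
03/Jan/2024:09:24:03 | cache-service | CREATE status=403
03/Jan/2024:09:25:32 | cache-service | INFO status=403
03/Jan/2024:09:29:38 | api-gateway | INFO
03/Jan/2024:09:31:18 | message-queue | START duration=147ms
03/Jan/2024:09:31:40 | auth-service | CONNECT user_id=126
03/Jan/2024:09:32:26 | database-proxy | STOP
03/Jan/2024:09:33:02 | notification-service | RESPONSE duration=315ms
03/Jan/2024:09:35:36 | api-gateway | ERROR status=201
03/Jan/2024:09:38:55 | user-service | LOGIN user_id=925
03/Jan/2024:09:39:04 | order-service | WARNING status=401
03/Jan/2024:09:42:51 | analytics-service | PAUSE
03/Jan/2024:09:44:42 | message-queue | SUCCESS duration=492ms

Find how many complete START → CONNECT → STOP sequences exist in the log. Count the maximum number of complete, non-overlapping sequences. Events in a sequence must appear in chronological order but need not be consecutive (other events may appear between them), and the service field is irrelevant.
3

To count sequences:

1. Look for pattern: START → CONNECT → STOP
2. Greedily scan the log in chronological order, matching each sequence element in turn (ignoring service)
3. Each time the full pattern completes, increment the count and restart matching from the next event
4. Complete non-overlapping sequences found: 3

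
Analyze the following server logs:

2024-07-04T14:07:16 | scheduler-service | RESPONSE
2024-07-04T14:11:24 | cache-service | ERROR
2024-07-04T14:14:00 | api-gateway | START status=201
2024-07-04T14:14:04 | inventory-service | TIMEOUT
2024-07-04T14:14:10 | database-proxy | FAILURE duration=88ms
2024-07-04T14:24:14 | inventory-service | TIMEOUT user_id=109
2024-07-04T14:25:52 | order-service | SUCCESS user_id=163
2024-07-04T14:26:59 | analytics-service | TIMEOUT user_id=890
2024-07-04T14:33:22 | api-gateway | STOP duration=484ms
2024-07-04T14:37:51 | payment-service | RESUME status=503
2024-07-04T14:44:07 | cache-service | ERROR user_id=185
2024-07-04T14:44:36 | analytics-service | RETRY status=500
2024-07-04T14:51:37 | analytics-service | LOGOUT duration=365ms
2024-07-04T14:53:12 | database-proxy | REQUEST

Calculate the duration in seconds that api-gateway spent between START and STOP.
1162

To calculate state duration:

1. Find START event for api-gateway: 2024-07-04T14:14:00
2. Find STOP event for api-gateway: 2024-07-04T14:33:22
3. Calculate duration: 2024-07-04T14:33:22 - 2024-07-04T14:14:00 = 1162 seconds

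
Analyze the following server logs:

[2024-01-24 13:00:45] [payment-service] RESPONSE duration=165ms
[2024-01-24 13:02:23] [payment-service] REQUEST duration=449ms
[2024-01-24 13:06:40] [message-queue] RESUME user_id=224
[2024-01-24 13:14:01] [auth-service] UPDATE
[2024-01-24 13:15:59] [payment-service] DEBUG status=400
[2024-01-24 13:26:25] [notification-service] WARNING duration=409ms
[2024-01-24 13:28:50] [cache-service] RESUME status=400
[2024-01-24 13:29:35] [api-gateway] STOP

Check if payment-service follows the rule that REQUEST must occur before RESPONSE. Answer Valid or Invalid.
Invalid

To validate ordering:

1. Required order: REQUEST → RESPONSE
2. Rule: REQUEST must occur before RESPONSE
3. Check actual order of events for payment-service
4. Result: Invalid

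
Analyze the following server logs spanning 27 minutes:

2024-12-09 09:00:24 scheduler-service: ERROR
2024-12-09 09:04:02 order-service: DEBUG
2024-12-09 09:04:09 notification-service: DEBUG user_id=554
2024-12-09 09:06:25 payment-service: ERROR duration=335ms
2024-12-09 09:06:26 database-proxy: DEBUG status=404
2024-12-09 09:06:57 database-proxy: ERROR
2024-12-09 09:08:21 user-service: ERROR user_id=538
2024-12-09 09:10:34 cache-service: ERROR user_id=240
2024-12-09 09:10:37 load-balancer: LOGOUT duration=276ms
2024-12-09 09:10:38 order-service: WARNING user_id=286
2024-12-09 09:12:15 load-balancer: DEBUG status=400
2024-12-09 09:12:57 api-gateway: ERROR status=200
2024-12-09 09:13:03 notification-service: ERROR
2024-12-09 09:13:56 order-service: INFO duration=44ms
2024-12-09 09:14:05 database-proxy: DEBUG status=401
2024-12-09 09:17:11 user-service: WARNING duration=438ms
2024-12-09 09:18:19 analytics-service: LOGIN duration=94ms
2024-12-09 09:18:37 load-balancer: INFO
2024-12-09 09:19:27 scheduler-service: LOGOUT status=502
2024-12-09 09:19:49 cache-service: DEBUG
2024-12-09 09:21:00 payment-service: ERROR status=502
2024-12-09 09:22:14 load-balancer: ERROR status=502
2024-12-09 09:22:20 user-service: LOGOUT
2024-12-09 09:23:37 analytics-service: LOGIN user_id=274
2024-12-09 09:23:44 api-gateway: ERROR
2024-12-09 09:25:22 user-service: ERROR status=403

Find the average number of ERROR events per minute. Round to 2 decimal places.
0.41

To calculate the rate:

1. Count total ERROR events: 11
2. Total time period: 27 minutes
3. Rate = 11 / 27 = 0.41 events per minute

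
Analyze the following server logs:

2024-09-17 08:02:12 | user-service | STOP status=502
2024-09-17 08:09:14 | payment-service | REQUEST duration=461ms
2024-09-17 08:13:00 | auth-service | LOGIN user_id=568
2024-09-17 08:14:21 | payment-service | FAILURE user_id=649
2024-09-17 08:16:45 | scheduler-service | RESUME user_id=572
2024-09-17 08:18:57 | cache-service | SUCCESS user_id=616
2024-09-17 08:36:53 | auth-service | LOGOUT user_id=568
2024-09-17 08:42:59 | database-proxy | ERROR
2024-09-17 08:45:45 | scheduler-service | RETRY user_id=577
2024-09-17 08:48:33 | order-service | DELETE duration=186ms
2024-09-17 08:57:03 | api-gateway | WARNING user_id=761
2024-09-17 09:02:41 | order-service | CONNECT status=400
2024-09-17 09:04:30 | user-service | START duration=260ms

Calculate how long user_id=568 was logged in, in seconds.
1433

To calculate session duration:

1. Find LOGIN event for user_id=568: 2024-09-17 08:13:00
2. Find LOGOUT event for user_id=568: 2024-09-17 08:36:53
3. Session duration: 2024-09-17 08:36:53 - 2024-09-17 08:13:00 = 1433 seconds (23 minutes)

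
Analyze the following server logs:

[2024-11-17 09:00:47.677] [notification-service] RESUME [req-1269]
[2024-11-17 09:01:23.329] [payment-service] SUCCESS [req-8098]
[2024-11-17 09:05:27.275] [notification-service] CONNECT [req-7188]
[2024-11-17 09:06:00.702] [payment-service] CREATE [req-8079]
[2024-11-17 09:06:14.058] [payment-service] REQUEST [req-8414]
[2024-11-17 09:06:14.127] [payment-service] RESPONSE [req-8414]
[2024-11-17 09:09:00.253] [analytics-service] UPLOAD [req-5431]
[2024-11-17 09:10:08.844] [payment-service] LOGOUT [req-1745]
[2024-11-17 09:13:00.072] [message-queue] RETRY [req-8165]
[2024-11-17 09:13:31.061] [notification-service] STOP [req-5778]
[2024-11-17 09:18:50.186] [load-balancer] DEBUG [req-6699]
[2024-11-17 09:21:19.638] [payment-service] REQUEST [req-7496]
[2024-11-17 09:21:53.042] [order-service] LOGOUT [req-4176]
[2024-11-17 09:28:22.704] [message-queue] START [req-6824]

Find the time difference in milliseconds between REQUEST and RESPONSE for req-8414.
69

To calculate latency:

1. Find REQUEST with id req-8414: 2024-11-17 09:06:14.058
2. Find RESPONSE with id req-8414: 2024-11-17 09:06:14.127
3. Latency: 2024-11-17 09:06:14.127 - 2024-11-17 09:06:14.058 = 69ms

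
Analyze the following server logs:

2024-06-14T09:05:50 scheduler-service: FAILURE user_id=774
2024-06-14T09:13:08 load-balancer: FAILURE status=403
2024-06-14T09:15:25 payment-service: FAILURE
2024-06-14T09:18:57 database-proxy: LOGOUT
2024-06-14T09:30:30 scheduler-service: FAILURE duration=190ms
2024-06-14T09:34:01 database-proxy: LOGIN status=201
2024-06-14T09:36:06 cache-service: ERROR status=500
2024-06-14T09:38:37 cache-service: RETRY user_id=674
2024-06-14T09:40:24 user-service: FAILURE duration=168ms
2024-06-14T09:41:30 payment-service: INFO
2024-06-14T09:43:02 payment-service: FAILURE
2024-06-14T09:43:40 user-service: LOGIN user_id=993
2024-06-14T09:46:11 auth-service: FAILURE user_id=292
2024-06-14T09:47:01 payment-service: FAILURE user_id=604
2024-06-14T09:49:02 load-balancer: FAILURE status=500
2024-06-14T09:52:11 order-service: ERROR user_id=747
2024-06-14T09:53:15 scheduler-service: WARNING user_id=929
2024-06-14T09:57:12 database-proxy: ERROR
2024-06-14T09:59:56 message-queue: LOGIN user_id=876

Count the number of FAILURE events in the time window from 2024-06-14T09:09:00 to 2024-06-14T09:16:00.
2

To count events in the time window:

1. Window boundaries: 2024-06-14T09:09:00 to 2024-06-14T09:16:00
2. Filter for FAILURE events within this window
3. Count matching events: 2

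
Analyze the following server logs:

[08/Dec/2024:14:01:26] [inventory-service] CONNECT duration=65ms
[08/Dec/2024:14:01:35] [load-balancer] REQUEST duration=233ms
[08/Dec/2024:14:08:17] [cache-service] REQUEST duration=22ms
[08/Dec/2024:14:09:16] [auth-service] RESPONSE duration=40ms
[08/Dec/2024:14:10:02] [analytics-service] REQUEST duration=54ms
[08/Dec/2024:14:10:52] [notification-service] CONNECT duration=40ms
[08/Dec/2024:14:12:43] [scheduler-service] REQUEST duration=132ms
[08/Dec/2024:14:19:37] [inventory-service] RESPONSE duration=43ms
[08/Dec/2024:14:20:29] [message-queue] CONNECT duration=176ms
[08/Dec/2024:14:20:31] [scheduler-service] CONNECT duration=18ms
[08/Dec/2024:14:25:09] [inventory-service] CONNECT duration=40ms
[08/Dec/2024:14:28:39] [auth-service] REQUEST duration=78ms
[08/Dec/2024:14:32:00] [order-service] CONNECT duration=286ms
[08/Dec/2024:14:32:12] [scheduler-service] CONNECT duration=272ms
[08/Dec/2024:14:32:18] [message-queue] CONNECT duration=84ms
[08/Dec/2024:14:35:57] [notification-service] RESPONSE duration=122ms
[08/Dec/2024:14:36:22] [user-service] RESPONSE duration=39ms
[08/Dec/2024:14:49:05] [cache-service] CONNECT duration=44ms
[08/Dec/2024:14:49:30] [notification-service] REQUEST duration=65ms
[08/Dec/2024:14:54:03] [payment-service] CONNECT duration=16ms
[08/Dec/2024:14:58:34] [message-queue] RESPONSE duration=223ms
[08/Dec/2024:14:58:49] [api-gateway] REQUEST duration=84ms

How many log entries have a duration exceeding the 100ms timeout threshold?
7

To count timeouts:

1. Threshold: 100ms
2. Extract duration from each log entry
3. Count entries where duration > 100
4. Timeout count: 7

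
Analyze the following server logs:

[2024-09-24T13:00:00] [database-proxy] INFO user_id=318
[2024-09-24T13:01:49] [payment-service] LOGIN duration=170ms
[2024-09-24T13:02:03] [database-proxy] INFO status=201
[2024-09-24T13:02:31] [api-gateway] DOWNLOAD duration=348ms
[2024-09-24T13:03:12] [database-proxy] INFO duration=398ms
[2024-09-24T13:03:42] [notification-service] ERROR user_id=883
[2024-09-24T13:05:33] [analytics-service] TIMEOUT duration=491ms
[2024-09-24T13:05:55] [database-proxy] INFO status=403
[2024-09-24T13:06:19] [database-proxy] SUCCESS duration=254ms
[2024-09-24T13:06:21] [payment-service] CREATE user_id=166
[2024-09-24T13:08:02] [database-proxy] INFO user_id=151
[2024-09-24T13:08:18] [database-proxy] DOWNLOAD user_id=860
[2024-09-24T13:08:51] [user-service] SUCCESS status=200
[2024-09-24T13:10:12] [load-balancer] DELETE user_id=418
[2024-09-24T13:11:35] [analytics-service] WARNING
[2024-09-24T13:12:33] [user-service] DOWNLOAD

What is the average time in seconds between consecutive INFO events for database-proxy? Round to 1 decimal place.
120.5

To calculate average interval:

1. Find all INFO events for database-proxy in order
2. Calculate time gaps between consecutive events
3. Compute mean of gaps: 482 / 4 = 120.5 seconds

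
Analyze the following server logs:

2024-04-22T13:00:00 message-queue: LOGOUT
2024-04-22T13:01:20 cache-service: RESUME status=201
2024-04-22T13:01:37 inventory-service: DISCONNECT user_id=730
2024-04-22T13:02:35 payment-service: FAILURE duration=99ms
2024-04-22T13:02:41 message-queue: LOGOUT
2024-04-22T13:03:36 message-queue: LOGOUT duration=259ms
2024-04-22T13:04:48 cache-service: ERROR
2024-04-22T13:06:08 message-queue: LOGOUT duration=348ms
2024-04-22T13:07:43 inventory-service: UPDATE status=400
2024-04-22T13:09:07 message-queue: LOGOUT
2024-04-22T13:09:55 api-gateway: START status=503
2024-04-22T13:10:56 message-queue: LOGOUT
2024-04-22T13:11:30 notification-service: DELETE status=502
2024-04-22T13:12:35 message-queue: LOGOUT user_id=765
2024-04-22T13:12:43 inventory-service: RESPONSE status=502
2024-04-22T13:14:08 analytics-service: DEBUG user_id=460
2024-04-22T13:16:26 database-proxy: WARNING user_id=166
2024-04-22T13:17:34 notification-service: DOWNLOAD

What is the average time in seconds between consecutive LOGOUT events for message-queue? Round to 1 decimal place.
125.8

To calculate average interval:

1. Find all LOGOUT events for message-queue in order
2. Calculate time gaps between consecutive events
3. Compute mean of gaps: 755 / 6 = 125.8 seconds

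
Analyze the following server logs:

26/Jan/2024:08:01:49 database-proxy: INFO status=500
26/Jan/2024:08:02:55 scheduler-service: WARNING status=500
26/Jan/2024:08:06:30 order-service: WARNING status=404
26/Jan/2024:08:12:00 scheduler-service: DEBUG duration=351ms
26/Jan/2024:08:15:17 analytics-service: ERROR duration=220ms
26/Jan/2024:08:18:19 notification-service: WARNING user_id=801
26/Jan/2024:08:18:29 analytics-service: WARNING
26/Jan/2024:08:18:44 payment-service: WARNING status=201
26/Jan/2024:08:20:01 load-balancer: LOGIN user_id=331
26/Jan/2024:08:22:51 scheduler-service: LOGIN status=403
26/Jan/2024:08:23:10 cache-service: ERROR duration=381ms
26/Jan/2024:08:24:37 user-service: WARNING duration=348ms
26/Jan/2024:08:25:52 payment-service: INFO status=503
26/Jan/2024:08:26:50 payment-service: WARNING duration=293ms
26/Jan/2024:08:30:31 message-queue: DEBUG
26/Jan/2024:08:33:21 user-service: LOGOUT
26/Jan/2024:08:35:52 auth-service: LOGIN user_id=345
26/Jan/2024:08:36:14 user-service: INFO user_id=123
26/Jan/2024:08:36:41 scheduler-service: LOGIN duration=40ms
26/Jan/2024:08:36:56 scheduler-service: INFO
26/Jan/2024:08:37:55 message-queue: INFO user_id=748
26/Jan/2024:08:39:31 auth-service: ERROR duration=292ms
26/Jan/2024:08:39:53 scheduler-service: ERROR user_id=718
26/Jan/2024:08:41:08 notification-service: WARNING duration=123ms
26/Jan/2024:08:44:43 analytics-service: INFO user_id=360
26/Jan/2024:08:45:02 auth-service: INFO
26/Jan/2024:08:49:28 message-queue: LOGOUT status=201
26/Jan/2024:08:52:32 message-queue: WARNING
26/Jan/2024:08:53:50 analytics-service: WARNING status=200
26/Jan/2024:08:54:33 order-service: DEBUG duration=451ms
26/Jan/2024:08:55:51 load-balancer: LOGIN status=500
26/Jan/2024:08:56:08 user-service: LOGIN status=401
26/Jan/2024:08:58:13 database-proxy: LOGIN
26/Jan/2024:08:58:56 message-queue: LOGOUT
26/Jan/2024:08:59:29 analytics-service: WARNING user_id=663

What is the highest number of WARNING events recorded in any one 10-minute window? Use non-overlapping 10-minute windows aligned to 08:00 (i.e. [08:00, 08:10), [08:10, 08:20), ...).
3

To find the burst window:

1. Divide the log period into non-overlapping 10-minute windows starting at 08:00
2. Count WARNING events in each window
3. Find the window with maximum count
4. Maximum events in a window: 3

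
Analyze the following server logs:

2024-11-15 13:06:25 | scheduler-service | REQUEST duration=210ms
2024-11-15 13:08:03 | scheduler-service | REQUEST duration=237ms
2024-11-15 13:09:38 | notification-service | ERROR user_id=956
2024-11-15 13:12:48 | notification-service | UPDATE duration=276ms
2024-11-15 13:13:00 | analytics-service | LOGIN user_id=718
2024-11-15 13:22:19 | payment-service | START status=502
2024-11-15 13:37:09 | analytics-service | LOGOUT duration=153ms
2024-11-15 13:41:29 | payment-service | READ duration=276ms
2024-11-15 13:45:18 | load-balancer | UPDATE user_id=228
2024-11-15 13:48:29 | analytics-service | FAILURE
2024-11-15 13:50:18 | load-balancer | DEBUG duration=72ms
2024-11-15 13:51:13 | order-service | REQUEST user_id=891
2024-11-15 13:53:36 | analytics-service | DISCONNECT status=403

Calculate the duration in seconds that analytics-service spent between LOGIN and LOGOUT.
1449

To calculate state duration:

1. Find LOGIN event for analytics-service: 2024-11-15 13:13:00
2. Find LOGOUT event for analytics-service: 2024-11-15 13:37:09
3. Calculate duration: 2024-11-15 13:37:09 - 2024-11-15 13:13:00 = 1449 seconds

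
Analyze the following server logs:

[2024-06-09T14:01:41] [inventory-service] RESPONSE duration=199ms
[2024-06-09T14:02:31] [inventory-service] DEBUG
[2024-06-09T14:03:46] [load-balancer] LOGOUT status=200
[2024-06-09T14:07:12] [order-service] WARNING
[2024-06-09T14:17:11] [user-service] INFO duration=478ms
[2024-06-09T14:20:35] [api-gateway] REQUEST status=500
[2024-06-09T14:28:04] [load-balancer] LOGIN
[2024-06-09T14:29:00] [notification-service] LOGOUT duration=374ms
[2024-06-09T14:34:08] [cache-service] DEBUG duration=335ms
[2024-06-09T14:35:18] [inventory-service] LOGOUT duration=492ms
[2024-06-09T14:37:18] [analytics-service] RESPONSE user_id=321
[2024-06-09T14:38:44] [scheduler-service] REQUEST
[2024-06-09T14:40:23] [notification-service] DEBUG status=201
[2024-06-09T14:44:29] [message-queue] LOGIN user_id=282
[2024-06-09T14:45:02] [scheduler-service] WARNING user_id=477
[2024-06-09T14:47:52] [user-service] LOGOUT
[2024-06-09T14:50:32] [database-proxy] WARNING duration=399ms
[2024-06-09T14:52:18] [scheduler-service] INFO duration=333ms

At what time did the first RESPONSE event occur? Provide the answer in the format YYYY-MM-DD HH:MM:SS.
2024-06-09 14:01:41

To find the first event:

1. Filter for all RESPONSE events
2. Sort by timestamp
3. Select the first one
4. Timestamp: 2024-06-09 14:01:41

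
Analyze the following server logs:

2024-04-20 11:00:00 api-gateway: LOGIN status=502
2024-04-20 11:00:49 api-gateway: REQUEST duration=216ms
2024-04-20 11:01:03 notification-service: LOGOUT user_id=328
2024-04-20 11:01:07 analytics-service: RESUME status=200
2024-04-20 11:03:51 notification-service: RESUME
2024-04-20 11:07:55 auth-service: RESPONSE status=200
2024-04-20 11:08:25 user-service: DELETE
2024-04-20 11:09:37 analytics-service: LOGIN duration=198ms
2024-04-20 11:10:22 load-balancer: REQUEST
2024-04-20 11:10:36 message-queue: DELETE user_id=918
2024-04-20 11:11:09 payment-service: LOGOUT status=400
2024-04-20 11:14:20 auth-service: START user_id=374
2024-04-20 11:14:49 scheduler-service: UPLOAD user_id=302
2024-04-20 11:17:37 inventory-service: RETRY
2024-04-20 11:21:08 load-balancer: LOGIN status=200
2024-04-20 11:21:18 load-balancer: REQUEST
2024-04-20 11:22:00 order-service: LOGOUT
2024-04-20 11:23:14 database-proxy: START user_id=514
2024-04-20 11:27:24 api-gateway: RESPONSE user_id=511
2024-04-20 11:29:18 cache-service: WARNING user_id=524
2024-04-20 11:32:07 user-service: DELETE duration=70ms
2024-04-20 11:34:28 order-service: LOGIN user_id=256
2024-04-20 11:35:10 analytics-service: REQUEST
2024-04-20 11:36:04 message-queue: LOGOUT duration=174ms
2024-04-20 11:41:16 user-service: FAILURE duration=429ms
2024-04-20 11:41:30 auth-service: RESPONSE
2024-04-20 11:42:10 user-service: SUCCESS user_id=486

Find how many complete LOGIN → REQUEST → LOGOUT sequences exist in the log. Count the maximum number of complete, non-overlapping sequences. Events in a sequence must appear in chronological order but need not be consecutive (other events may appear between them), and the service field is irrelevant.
4

To count sequences:

1. Look for pattern: LOGIN → REQUEST → LOGOUT
2. Greedily scan the log in chronological order, matching each sequence element in turn (ignoring service)
3. Each time the full pattern completes, increment the count and restart matching from the next event
4. Complete non-overlapping sequences found: 4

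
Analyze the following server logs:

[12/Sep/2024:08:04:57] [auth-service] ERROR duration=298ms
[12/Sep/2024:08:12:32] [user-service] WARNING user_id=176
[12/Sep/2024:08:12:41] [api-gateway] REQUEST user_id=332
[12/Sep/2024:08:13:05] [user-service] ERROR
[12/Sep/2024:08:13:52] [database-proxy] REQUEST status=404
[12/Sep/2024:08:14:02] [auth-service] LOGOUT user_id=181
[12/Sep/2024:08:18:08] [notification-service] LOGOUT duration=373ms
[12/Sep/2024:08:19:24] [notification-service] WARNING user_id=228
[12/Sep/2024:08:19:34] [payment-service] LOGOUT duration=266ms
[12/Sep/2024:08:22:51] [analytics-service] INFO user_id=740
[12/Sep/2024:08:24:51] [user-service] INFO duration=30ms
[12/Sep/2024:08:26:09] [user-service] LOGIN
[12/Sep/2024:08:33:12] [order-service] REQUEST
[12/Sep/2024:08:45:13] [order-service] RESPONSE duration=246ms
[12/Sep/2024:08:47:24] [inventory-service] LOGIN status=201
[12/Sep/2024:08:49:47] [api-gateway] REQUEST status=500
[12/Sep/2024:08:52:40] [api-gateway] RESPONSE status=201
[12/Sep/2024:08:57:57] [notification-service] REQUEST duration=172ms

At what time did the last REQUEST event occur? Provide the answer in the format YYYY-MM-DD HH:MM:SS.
2024-09-12 08:57:57

To find the last event:

1. Filter for all REQUEST events
2. Sort by timestamp
3. Select the last one
4. Timestamp: 2024-09-12 08:57:57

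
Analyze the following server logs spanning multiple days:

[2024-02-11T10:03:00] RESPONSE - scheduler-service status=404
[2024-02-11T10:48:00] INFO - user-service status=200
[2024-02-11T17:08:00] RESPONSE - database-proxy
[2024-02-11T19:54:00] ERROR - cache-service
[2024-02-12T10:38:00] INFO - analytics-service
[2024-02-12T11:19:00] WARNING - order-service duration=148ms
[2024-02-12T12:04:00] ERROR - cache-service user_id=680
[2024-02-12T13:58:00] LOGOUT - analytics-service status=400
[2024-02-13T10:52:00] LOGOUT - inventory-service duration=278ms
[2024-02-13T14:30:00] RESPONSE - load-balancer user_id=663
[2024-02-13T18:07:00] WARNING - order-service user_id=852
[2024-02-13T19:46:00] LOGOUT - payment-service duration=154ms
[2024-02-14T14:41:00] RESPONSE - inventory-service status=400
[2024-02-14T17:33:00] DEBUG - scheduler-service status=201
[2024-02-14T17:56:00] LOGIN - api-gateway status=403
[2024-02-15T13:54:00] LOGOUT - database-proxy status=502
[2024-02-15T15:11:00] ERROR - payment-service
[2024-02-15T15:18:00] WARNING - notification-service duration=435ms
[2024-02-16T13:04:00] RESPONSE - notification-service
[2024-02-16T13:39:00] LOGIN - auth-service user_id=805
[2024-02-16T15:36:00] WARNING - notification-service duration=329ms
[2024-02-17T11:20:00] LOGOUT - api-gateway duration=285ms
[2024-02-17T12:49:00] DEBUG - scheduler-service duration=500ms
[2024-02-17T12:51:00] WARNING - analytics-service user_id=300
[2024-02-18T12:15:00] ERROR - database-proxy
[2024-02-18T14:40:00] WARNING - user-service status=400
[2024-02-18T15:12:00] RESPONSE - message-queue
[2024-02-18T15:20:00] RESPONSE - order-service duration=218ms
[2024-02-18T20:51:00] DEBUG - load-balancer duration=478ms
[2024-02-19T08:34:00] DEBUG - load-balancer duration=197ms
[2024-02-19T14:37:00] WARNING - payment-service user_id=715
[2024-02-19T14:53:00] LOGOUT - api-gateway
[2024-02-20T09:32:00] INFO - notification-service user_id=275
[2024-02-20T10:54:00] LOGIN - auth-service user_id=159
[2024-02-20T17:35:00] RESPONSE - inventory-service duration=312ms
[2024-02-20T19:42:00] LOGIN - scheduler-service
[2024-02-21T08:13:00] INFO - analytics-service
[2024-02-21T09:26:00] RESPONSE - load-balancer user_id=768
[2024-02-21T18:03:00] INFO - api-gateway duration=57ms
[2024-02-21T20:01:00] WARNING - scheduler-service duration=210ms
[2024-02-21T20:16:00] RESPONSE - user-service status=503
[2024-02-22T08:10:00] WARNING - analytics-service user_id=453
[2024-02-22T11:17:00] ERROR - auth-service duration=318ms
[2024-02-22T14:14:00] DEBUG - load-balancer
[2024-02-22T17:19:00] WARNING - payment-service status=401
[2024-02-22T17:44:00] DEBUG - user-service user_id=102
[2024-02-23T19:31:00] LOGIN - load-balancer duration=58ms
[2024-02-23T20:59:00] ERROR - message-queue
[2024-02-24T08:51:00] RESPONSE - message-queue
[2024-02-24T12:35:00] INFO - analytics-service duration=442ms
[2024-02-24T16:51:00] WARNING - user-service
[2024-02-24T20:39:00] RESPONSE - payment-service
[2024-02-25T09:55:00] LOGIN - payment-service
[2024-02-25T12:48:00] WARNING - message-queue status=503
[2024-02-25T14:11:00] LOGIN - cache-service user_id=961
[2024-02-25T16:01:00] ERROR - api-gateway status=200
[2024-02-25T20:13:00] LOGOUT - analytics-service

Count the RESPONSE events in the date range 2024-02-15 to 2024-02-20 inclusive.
4

To filter by date range:

1. Date range: 2024-02-15 through 2024-02-20, both dates inclusive
2. Filter for RESPONSE events whose date falls in this range
3. Count matching events: 4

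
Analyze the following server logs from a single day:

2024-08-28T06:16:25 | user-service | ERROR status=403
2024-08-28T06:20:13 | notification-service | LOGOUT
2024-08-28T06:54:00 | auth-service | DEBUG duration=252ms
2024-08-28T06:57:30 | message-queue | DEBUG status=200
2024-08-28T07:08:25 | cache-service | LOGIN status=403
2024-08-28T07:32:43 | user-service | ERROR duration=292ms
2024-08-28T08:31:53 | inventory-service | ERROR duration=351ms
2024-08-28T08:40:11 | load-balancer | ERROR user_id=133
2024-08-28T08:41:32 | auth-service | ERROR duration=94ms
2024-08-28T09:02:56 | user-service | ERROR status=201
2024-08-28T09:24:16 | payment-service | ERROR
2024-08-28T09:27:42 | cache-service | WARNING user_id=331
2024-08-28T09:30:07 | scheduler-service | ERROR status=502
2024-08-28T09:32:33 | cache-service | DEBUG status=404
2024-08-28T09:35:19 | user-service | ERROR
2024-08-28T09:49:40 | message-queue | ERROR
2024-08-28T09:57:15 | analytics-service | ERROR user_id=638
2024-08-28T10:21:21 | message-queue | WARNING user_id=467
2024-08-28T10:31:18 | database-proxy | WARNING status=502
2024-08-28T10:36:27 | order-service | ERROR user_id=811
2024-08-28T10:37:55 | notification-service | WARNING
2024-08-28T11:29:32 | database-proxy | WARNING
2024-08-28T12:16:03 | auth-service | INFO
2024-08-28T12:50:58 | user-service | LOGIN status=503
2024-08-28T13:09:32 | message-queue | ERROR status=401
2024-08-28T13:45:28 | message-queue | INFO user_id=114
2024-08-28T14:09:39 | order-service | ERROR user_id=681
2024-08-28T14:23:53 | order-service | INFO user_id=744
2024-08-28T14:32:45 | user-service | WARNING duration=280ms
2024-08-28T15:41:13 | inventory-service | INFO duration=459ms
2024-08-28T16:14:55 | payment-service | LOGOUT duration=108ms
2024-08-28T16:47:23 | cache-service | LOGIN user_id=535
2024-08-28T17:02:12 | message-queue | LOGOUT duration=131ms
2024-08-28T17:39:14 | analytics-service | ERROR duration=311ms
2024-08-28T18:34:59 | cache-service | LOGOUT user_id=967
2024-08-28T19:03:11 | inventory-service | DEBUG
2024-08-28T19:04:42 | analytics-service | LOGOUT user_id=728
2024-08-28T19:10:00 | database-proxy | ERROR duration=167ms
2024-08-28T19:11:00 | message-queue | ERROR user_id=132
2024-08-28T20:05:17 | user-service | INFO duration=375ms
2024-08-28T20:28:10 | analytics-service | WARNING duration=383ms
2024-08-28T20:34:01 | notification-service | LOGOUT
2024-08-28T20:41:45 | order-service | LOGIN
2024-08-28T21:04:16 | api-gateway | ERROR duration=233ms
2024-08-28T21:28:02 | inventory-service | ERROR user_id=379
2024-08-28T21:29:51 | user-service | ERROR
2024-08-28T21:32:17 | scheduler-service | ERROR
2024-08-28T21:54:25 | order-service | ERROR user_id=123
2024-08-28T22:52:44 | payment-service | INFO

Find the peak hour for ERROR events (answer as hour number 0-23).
9

To find the peak hour:

1. Group all ERROR events by hour
2. Count events in each hour
3. Find hour with maximum count
4. Peak hour: 9 (with 6 events)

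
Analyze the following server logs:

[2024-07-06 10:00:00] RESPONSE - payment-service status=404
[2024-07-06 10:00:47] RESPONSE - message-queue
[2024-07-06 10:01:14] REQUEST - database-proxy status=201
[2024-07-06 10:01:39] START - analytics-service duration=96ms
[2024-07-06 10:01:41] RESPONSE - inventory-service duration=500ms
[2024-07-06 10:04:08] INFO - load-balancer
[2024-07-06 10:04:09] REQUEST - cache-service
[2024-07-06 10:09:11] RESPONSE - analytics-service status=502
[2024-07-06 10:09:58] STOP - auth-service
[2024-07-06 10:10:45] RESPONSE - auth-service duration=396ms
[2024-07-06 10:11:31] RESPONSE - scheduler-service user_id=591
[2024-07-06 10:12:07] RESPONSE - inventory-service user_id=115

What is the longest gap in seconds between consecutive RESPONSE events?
450

To find the longest gap:

1. Extract all RESPONSE events in chronological order
2. Calculate time differences between consecutive events
3. Find the maximum difference
4. Longest gap: 450 seconds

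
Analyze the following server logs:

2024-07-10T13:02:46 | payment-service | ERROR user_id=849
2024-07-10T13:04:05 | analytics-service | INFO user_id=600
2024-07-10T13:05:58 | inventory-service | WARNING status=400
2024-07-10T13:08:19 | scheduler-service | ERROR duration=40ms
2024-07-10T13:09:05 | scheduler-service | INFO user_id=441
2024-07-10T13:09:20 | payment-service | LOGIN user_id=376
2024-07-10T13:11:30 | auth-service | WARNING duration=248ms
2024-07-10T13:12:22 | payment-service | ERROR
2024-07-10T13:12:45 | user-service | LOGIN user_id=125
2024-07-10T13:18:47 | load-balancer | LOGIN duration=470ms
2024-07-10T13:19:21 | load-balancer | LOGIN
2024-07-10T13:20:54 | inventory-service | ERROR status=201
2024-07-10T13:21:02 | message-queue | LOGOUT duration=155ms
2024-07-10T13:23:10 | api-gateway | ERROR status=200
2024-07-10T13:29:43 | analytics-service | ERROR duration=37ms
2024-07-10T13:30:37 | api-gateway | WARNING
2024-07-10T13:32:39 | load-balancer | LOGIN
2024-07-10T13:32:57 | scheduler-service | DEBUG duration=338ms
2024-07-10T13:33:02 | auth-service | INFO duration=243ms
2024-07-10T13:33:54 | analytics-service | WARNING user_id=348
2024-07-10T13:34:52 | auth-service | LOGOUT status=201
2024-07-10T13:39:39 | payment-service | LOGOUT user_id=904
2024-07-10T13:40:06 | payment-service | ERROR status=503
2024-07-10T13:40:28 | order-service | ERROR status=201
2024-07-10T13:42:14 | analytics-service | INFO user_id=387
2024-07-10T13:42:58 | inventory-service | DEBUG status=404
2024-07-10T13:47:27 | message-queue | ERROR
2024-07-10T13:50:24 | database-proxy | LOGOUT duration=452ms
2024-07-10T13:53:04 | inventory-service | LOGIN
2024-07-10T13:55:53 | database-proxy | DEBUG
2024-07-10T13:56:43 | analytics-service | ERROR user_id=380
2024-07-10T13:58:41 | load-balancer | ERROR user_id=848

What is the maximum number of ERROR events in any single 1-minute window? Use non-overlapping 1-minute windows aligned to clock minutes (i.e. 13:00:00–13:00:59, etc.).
2

To find the burst window:

1. Divide the log period into non-overlapping 1-minute windows starting at 13:00
2. Count ERROR events in each window
3. Find the window with maximum count
4. Maximum events in a window: 2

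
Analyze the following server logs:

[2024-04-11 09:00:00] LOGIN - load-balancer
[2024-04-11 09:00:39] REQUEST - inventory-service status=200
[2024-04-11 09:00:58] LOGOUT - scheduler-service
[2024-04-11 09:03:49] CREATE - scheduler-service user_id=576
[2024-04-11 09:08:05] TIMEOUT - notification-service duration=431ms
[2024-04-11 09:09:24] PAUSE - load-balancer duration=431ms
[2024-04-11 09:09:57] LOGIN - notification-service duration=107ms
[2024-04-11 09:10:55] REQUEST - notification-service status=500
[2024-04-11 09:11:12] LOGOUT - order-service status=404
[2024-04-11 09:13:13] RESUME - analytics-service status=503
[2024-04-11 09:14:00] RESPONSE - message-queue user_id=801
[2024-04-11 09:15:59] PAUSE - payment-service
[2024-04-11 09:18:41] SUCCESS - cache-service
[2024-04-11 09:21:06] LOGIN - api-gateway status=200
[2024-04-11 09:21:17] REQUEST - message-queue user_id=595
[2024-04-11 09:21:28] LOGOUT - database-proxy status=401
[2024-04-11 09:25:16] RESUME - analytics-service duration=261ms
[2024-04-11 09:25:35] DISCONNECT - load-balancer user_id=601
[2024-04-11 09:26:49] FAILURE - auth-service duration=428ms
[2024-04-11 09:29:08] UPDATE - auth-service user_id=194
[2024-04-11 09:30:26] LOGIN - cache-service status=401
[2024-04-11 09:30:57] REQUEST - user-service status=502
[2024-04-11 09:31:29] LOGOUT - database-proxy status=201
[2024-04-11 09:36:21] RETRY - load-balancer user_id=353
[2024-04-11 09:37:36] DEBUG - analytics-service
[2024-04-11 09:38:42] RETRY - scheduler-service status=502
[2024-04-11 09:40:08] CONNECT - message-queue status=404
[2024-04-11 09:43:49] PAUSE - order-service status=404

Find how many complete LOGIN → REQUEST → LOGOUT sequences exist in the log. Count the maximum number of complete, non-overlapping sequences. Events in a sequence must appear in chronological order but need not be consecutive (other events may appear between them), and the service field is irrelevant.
4

To count sequences:

1. Look for pattern: LOGIN → REQUEST → LOGOUT
2. Greedily scan the log in chronological order, matching each sequence element in turn (ignoring service)
3. Each time the full pattern completes, increment the count and restart matching from the next event
4. Complete non-overlapping sequences found: 4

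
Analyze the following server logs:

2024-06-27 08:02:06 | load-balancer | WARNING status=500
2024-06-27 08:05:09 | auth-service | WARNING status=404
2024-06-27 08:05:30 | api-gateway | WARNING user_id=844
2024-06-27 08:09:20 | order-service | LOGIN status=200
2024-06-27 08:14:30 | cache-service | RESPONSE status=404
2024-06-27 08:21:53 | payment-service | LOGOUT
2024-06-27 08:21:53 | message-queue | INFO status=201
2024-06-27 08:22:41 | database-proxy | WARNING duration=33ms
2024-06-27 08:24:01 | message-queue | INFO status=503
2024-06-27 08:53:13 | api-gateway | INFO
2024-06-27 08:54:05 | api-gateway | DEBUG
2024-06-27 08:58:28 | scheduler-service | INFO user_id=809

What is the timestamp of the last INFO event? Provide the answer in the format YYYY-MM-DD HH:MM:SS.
2024-06-27 08:58:28

To find the last event:

1. Filter for all INFO events
2. Sort by timestamp
3. Select the last one
4. Timestamp: 2024-06-27 08:58:28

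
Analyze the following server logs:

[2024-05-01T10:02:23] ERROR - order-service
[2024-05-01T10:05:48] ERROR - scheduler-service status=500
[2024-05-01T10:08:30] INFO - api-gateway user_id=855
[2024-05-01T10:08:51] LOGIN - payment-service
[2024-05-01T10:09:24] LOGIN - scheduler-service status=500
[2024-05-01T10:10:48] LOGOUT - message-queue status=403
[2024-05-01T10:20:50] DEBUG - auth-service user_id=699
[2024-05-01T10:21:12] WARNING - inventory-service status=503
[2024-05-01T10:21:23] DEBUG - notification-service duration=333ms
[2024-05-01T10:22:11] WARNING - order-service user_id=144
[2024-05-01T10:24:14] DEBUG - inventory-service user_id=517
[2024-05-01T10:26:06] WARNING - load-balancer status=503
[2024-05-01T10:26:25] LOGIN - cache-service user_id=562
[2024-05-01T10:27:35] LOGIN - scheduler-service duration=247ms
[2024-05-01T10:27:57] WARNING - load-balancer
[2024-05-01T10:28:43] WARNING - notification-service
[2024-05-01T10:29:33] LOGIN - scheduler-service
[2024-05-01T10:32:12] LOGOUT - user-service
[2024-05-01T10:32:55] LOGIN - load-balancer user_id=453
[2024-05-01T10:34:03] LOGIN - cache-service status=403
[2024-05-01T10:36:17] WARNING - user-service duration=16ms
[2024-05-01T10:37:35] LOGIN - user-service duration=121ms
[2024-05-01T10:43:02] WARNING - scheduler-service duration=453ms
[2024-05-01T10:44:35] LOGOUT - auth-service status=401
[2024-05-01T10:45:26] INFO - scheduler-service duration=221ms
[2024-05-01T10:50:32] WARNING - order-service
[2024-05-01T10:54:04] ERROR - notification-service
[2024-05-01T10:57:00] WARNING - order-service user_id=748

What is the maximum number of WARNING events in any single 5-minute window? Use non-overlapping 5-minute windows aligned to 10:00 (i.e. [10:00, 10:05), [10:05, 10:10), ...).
3

To find the burst window:

1. Divide the log period into non-overlapping 5-minute windows starting at 10:00
2. Count WARNING events in each window
3. Find the window with maximum count
4. Maximum events in a window: 3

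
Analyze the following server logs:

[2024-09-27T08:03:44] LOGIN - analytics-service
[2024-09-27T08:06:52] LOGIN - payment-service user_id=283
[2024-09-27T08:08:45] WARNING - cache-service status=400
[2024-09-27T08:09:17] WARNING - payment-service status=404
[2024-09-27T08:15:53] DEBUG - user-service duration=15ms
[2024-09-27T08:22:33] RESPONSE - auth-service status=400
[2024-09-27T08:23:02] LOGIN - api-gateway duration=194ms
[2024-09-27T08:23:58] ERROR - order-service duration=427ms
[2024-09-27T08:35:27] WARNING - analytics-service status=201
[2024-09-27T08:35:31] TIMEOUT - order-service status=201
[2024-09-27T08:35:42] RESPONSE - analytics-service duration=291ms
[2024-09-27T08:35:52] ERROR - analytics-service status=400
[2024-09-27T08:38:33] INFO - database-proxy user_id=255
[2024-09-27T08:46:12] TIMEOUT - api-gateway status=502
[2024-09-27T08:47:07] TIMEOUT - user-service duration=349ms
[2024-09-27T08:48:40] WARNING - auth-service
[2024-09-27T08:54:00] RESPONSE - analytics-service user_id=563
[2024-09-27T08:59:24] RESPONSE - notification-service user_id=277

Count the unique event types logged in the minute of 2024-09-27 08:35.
4

To count unique event types:

1. Filter events in the minute starting at 2024-09-27 08:35
2. Extract event types from matching entries
3. Count unique types: 4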